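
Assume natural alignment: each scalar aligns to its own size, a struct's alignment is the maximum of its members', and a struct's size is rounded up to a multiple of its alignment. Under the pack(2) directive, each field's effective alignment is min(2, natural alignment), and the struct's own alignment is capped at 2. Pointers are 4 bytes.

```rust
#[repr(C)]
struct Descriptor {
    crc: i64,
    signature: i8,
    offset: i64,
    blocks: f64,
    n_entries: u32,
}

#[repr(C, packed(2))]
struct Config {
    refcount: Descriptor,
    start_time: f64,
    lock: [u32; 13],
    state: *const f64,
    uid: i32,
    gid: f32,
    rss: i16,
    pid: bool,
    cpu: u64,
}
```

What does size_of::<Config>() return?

Descriptor: crc at 0 (size 8, align 8) → ends 8; signature at 8 (size 1, align 1) → ends 9; pad 7 to align 8 for offset; offset at 16 (size 8, align 8) → ends 24; blocks at 24 (size 8, align 8) → ends 32; n_entries at 32 (size 4, align 4) → ends 36; tail pad 4 to reach multiple of 8; total 40 bytes, alignment 8
refcount at 0 (size 40, align 2) → ends 40
start_time at 40 (size 8, align 2) → ends 48
lock at 48 (size 52, align 2) → ends 100
state at 100 (size 4, align 2) → ends 104
uid at 104 (size 4, align 2) → ends 108
gid at 108 (size 4, align 2) → ends 112
rss at 112 (size 2, align 2) → ends 114
pid at 114 (size 1, align 1) → ends 115
pad 1 to align 2 for cpu
cpu at 116 (size 8, align 2) → ends 124
total 124 bytes, alignment 2

124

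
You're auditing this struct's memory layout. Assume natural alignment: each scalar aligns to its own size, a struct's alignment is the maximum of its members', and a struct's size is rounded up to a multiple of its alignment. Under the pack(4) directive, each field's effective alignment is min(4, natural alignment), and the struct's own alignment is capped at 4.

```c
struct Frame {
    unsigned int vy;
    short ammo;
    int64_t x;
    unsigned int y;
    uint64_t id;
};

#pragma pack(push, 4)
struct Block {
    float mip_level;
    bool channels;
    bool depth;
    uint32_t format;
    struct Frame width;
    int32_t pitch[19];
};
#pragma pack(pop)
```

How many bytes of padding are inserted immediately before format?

2

Frame: @0: vy [4B, align 4] → 4; @4: ammo [2B, align 2] → 6; +2 pad (align 8); @8: x [8B, align 8] → 16; @16: y [4B, align 4] → 20; +4 pad (align 8); @24: id [8B, align 8] → 32; size 32, align 8
@0: mip_level [4B, align 4] → 4
@4: channels [1B, align 1] → 5
@5: depth [1B, align 1] → 6
+2 pad (align 4)
@8: format [4B, align 4] → 12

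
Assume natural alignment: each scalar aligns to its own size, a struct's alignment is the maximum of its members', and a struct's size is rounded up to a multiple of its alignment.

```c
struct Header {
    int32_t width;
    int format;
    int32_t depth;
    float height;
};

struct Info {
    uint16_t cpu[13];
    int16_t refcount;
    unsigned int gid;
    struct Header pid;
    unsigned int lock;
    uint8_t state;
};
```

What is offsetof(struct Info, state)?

52

Header: 0..4  width  (4B, 4-aligned); 4..8  format  (4B, 4-aligned); 8..12  depth  (4B, 4-aligned); 12..16  height  (4B, 4-aligned); sizeof = 16, alignof = 4
0..26  cpu  (26B, 2-aligned)
26..28  refcount  (2B, 2-aligned)
28..32  gid  (4B, 4-aligned)
32..48  pid  (16B, 4-aligned)
48..52  lock  (4B, 4-aligned)
52..53  state  (1B, 1-aligned)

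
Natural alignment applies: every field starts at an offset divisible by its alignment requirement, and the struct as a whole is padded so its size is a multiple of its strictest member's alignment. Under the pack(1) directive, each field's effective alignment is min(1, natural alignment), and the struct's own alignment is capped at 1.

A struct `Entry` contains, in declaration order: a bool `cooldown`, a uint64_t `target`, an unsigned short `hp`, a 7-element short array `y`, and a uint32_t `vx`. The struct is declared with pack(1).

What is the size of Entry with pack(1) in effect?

29

cooldown at 0 (size 1, align 1) → ends 1
target at 1 (size 8, align 1) → ends 9
hp at 9 (size 2, align 1) → ends 11
y at 11 (size 14, align 1) → ends 25
vx at 25 (size 4, align 1) → ends 29
total 29 bytes, alignment 1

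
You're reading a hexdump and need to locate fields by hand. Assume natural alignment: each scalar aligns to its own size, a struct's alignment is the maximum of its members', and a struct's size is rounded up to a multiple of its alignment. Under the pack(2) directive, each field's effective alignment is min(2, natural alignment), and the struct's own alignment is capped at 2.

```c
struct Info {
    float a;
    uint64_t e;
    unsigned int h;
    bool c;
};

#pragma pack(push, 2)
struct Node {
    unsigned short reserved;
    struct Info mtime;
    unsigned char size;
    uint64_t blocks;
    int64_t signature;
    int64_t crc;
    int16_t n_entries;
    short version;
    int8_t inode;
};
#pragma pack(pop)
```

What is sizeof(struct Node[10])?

580

Info: a at 0 (size 4, align 4) → ends 4; pad 4 to align 8 for e; e at 8 (size 8, align 8) → ends 16; h at 16 (size 4, align 4) → ends 20; c at 20 (size 1, align 1) → ends 21; tail pad 3 to reach multiple of 8; total 24 bytes, alignment 8
reserved at 0 (size 2, align 2) → ends 2
mtime at 2 (size 24, align 2) → ends 26
size at 26 (size 1, align 1) → ends 27
pad 1 to align 2 for blocks
blocks at 28 (size 8, align 2) → ends 36
signature at 36 (size 8, align 2) → ends 44
crc at 44 (size 8, align 2) → ends 52
n_entries at 52 (size 2, align 2) → ends 54
version at 54 (size 2, align 2) → ends 56
inode at 56 (size 1, align 1) → ends 57
tail pad 1 to reach multiple of 2
total 58 bytes, alignment 2
array of 10: 10 × 58 = 580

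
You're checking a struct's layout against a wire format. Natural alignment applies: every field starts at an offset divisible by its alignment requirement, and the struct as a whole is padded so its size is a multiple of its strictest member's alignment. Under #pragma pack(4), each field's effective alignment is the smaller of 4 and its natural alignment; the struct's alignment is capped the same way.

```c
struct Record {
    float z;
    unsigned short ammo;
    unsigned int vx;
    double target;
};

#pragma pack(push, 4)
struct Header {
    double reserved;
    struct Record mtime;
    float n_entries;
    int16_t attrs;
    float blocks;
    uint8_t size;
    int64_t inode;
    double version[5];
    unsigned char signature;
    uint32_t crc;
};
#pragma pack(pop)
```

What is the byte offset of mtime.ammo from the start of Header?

Record: z at 0 (size 4, align 4) → ends 4; ammo at 4 (size 2, align 2) → ends 6; pad 2 to align 4 for vx; vx at 8 (size 4, align 4) → ends 12; pad 4 to align 8 for target; target at 16 (size 8, align 8) → ends 24; total 24 bytes, alignment 8
reserved at 0 (size 8, align 4) → ends 8
mtime at 8 (size 24, align 4) → ends 32
within Record: ammo at 4
8 + 4 = 12

12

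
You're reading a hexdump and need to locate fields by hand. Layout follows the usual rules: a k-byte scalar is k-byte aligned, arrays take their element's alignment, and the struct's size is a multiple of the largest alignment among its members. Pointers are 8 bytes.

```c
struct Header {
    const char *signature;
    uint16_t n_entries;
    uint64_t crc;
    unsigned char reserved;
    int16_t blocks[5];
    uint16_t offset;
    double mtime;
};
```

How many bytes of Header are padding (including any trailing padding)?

9

signature at 0 (size 8, align 8) → ends 8
n_entries at 8 (size 2, align 2) → ends 10
pad 6 to align 8 for crc
crc at 16 (size 8, align 8) → ends 24
reserved at 24 (size 1, align 1) → ends 25
pad 1 to align 2 for blocks
blocks at 26 (size 10, align 2) → ends 36
offset at 36 (size 2, align 2) → ends 38
pad 2 to align 8 for mtime
mtime at 40 (size 8, align 8) → ends 48
total 48 bytes, alignment 8
data bytes 39, size 48 → padding 9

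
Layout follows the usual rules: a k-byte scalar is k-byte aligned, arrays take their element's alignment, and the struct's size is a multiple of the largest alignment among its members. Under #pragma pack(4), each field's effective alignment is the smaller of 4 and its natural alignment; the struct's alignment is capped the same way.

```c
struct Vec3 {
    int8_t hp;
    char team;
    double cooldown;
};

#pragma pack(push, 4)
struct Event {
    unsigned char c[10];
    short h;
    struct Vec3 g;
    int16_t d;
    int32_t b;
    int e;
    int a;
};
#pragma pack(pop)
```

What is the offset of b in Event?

32

Vec3: hp at 0 (size 1, align 1) → ends 1; team at 1 (size 1, align 1) → ends 2; pad 6 to align 8 for cooldown; cooldown at 8 (size 8, align 8) → ends 16; total 16 bytes, alignment 8
c at 0 (size 10, align 1) → ends 10
h at 10 (size 2, align 2) → ends 12
g at 12 (size 16, align 4) → ends 28
d at 28 (size 2, align 2) → ends 30
pad 2 to align 4 for b
b at 32 (size 4, align 4) → ends 36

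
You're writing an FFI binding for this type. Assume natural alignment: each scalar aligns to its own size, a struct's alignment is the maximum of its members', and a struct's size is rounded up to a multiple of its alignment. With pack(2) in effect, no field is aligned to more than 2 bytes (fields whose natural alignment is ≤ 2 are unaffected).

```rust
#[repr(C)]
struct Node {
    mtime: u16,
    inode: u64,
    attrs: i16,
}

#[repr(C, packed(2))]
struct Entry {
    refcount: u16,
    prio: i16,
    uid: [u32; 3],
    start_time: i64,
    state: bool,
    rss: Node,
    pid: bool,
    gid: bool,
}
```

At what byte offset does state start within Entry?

Node: @0: mtime [2B, align 2] → 2; +6 pad (align 8); @8: inode [8B, align 8] → 16; @16: attrs [2B, align 2] → 18; +6 tail pad (align 8); size 24, align 8
@0: refcount [2B, align 2] → 2
@2: prio [2B, align 2] → 4
@4: uid [12B, align 2] → 16
@16: start_time [8B, align 2] → 24
@24: state [1B, align 1] → 25

24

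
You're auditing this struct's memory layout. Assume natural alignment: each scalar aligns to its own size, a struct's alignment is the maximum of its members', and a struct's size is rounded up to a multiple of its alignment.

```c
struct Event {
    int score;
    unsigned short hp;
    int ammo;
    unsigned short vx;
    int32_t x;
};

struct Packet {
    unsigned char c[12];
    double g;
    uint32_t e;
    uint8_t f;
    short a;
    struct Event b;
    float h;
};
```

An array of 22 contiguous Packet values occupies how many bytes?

Event: @0: score [4B, align 4] → 4; @4: hp [2B, align 2] → 6; +2 pad (align 4); @8: ammo [4B, align 4] → 12; @12: vx [2B, align 2] → 14; +2 pad (align 4); @16: x [4B, align 4] → 20; size 20, align 4
@0: c [12B, align 1] → 12
+4 pad (align 8)
@16: g [8B, align 8] → 24
@24: e [4B, align 4] → 28
@28: f [1B, align 1] → 29
+1 pad (align 2)
@30: a [2B, align 2] → 32
@32: b [20B, align 4] → 52
@52: h [4B, align 4] → 56
size 56, align 8
array of 22: 22 × 56 = 1232

1232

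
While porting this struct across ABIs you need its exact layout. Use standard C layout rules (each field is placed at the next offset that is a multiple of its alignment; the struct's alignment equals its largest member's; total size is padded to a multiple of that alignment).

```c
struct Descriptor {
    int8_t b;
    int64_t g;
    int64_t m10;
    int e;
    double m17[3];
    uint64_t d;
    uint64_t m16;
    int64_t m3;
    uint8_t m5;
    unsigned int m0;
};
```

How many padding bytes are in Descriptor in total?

14

@0: b [1B, align 1] → 1
+7 pad (align 8)
@8: g [8B, align 8] → 16
@16: m10 [8B, align 8] → 24
@24: e [4B, align 4] → 28
+4 pad (align 8)
@32: m17 [24B, align 8] → 56
@56: d [8B, align 8] → 64
@64: m16 [8B, align 8] → 72
@72: m3 [8B, align 8] → 80
@80: m5 [1B, align 1] → 81
+3 pad (align 4)
@84: m0 [4B, align 4] → 88
size 88, align 8
data bytes 74, size 88 → padding 14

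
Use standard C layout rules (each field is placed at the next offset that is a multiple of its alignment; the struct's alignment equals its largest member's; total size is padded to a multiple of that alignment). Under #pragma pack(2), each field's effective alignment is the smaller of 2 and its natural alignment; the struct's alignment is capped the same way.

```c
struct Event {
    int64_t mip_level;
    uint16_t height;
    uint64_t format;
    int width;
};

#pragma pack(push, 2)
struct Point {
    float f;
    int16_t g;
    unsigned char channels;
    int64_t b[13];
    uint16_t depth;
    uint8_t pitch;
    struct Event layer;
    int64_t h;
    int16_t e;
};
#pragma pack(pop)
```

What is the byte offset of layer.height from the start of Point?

124

Event: 0..8  mip_level  (8B, 8-aligned); 8..10  height  (2B, 2-aligned); 10..16  -- padding (6B); 16..24  format  (8B, 8-aligned); 24..28  width  (4B, 4-aligned); 28..32  -- tail padding (4B); sizeof = 32, alignof = 8
0..4  f  (4B, 2-aligned)
4..6  g  (2B, 2-aligned)
6..7  channels  (1B, 1-aligned)
7..8  -- padding (1B)
8..112  b  (104B, 2-aligned)
112..114  depth  (2B, 2-aligned)
114..115  pitch  (1B, 1-aligned)
115..116  -- padding (1B)
116..148  layer  (32B, 2-aligned)
within Event: height at 8
116 + 8 = 124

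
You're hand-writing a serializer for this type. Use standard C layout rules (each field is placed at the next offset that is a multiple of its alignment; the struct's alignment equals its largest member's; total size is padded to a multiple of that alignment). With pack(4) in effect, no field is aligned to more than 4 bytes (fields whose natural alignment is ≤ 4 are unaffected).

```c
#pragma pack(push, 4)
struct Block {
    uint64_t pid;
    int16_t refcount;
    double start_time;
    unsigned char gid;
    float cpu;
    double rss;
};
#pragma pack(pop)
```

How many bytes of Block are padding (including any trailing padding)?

5

pid at 0 (size 8, align 4) → ends 8
refcount at 8 (size 2, align 2) → ends 10
pad 2 to align 4 for start_time
start_time at 12 (size 8, align 4) → ends 20
gid at 20 (size 1, align 1) → ends 21
pad 3 to align 4 for cpu
cpu at 24 (size 4, align 4) → ends 28
rss at 28 (size 8, align 4) → ends 36
total 36 bytes, alignment 4
data bytes 31, size 36 → padding 5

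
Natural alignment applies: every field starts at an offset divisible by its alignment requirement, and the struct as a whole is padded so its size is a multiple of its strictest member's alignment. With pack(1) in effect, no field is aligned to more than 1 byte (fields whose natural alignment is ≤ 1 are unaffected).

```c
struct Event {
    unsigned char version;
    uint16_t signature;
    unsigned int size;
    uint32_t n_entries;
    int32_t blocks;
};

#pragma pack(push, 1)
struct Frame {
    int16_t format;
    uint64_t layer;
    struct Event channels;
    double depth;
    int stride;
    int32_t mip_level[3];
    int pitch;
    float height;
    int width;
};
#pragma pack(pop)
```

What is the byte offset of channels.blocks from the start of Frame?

22

Event: version at 0 (size 1, align 1) → ends 1; pad 1 to align 2 for signature; signature at 2 (size 2, align 2) → ends 4; size at 4 (size 4, align 4) → ends 8; n_entries at 8 (size 4, align 4) → ends 12; blocks at 12 (size 4, align 4) → ends 16; total 16 bytes, alignment 4
format at 0 (size 2, align 1) → ends 2
layer at 2 (size 8, align 1) → ends 10
channels at 10 (size 16, align 1) → ends 26
within Event: blocks at 12
10 + 12 = 22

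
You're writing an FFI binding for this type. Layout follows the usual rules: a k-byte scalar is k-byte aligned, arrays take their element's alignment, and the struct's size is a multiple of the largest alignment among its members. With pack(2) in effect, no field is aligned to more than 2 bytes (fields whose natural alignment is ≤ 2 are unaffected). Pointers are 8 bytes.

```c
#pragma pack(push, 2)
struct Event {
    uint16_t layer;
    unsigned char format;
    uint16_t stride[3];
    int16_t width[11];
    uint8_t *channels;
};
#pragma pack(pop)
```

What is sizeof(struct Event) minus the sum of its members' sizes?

1

layer at 0 (size 2, align 2) → ends 2
format at 2 (size 1, align 1) → ends 3
pad 1 to align 2 for stride
stride at 4 (size 6, align 2) → ends 10
width at 10 (size 22, align 2) → ends 32
channels at 32 (size 8, align 2) → ends 40
total 40 bytes, alignment 2
data bytes 39, size 40 → padding 1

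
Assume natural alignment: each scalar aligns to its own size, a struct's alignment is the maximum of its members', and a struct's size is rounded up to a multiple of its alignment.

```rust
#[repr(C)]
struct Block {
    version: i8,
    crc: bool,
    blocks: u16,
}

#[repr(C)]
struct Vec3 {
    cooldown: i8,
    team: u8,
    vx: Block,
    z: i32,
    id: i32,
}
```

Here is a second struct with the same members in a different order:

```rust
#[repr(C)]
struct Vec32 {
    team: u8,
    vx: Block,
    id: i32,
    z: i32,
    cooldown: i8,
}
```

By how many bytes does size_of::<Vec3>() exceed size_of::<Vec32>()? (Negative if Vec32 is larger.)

-4

Block: @0: version [1B, align 1] → 1; @1: crc [1B, align 1] → 2; @2: blocks [2B, align 2] → 4; size 4, align 2
@0: cooldown [1B, align 1] → 1
@1: team [1B, align 1] → 2
@2: vx [4B, align 2] → 6
+2 pad (align 4)
@8: z [4B, align 4] → 12
@12: id [4B, align 4] → 16
size 16, align 4
— Vec32 —
@0: team [1B, align 1] → 1
+1 pad (align 2)
@2: vx [4B, align 2] → 6
+2 pad (align 4)
@8: id [4B, align 4] → 12
@12: z [4B, align 4] → 16
@16: cooldown [1B, align 1] → 17
+3 tail pad (align 4)
size 20, align 4
16 − 20 = -4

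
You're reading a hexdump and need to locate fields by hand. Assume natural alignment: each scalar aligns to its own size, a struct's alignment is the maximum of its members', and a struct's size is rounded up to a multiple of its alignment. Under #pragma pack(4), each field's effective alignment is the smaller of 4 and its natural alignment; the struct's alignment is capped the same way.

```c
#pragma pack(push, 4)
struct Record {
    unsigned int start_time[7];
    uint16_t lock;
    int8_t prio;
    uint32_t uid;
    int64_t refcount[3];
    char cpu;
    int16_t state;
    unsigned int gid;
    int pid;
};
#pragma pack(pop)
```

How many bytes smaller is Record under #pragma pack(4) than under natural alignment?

8

natural layout:
  @0: start_time [28B, align 4] → 28
  @28: lock [2B, align 2] → 30
  @30: prio [1B, align 1] → 31
  +1 pad (align 4)
  @32: uid [4B, align 4] → 36
  +4 pad (align 8)
  @40: refcount [24B, align 8] → 64
  @64: cpu [1B, align 1] → 65
  +1 pad (align 2)
  @66: state [2B, align 2] → 68
  @68: gid [4B, align 4] → 72
  @72: pid [4B, align 4] → 76
  +4 tail pad (align 8)
  size 80, align 8
packed(4) layout:
  @0: start_time [28B, align 4] → 28
  @28: lock [2B, align 2] → 30
  @30: prio [1B, align 1] → 31
  +1 pad (align 4)
  @32: uid [4B, align 4] → 36
  @36: refcount [24B, align 4] → 60
  @60: cpu [1B, align 1] → 61
  +1 pad (align 2)
  @62: state [2B, align 2] → 64
  @64: gid [4B, align 4] → 68
  @68: pid [4B, align 4] → 72
  size 72, align 4
80 − 72 = 8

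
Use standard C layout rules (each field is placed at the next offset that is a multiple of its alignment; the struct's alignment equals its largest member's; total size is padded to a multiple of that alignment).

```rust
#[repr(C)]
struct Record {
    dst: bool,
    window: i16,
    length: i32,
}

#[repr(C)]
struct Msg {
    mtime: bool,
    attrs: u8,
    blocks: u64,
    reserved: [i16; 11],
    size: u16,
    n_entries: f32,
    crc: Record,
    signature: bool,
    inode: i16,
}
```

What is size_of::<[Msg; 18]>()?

Record: 0..1  dst  (1B, 1-aligned); 1..2  -- padding (1B); 2..4  window  (2B, 2-aligned); 4..8  length  (4B, 4-aligned); sizeof = 8, alignof = 4
0..1  mtime  (1B, 1-aligned)
1..2  attrs  (1B, 1-aligned)
2..8  -- padding (6B)
8..16  blocks  (8B, 8-aligned)
16..38  reserved  (22B, 2-aligned)
38..40  size  (2B, 2-aligned)
40..44  n_entries  (4B, 4-aligned)
44..52  crc  (8B, 4-aligned)
52..53  signature  (1B, 1-aligned)
53..54  -- padding (1B)
54..56  inode  (2B, 2-aligned)
sizeof = 56, alignof = 8
array of 18: 18 × 56 = 1008

1008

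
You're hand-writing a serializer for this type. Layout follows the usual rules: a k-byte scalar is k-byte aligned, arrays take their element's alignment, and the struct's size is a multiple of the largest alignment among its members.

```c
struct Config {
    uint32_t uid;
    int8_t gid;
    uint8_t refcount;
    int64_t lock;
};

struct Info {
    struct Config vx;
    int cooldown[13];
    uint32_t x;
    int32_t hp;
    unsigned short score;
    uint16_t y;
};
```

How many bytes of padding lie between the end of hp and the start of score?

0

Config: @0: uid [4B, align 4] → 4; @4: gid [1B, align 1] → 5; @5: refcount [1B, align 1] → 6; +2 pad (align 8); @8: lock [8B, align 8] → 16; size 16, align 8
@0: vx [16B, align 8] → 16
@16: cooldown [52B, align 4] → 68
@68: x [4B, align 4] → 72
@72: hp [4B, align 4] → 76
@76: score [2B, align 2] → 78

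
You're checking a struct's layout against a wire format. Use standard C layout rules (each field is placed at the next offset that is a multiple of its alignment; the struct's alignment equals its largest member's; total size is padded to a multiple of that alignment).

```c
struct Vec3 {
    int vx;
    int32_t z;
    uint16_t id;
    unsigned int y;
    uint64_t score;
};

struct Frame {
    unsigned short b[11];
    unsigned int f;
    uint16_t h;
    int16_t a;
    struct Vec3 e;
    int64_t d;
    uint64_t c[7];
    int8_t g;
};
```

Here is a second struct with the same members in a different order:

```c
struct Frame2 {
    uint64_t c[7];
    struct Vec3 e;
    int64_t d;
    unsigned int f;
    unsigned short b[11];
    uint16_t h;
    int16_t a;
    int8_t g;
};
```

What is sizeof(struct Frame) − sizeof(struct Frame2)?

8

Vec3: vx at 0 (size 4, align 4) → ends 4; z at 4 (size 4, align 4) → ends 8; id at 8 (size 2, align 2) → ends 10; pad 2 to align 4 for y; y at 12 (size 4, align 4) → ends 16; score at 16 (size 8, align 8) → ends 24; total 24 bytes, alignment 8
b at 0 (size 22, align 2) → ends 22
pad 2 to align 4 for f
f at 24 (size 4, align 4) → ends 28
h at 28 (size 2, align 2) → ends 30
a at 30 (size 2, align 2) → ends 32
e at 32 (size 24, align 8) → ends 56
d at 56 (size 8, align 8) → ends 64
c at 64 (size 56, align 8) → ends 120
g at 120 (size 1, align 1) → ends 121
tail pad 7 to reach multiple of 8
total 128 bytes, alignment 8
— Frame2 —
c at 0 (size 56, align 8) → ends 56
e at 56 (size 24, align 8) → ends 80
d at 80 (size 8, align 8) → ends 88
f at 88 (size 4, align 4) → ends 92
b at 92 (size 22, align 2) → ends 114
h at 114 (size 2, align 2) → ends 116
a at 116 (size 2, align 2) → ends 118
g at 118 (size 1, align 1) → ends 119
tail pad 1 to reach multiple of 8
total 120 bytes, alignment 8
128 − 120 = 8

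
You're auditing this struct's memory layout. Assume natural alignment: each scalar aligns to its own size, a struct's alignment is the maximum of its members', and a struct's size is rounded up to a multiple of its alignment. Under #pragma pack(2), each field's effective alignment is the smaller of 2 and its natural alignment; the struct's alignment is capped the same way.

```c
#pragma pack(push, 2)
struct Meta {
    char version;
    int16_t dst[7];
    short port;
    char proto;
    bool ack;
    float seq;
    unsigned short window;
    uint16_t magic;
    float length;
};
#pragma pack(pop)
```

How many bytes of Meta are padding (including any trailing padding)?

1

0..1  version  (1B, 1-aligned)
1..2  -- padding (1B)
2..16  dst  (14B, 2-aligned)
16..18  port  (2B, 2-aligned)
18..19  proto  (1B, 1-aligned)
19..20  ack  (1B, 1-aligned)
20..24  seq  (4B, 2-aligned)
24..26  window  (2B, 2-aligned)
26..28  magic  (2B, 2-aligned)
28..32  length  (4B, 2-aligned)
sizeof = 32, alignof = 2
data bytes 31, size 32 → padding 1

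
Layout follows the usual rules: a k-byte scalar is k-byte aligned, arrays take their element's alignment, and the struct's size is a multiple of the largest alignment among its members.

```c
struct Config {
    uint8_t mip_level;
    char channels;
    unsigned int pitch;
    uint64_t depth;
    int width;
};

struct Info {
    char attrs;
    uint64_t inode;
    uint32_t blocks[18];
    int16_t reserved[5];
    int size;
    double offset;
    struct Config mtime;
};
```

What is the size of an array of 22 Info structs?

2992

Config: mip_level at 0 (size 1, align 1) → ends 1; channels at 1 (size 1, align 1) → ends 2; pad 2 to align 4 for pitch; pitch at 4 (size 4, align 4) → ends 8; depth at 8 (size 8, align 8) → ends 16; width at 16 (size 4, align 4) → ends 20; tail pad 4 to reach multiple of 8; total 24 bytes, alignment 8
attrs at 0 (size 1, align 1) → ends 1
pad 7 to align 8 for inode
inode at 8 (size 8, align 8) → ends 16
blocks at 16 (size 72, align 4) → ends 88
reserved at 88 (size 10, align 2) → ends 98
pad 2 to align 4 for size
size at 100 (size 4, align 4) → ends 104
offset at 104 (size 8, align 8) → ends 112
mtime at 112 (size 24, align 8) → ends 136
total 136 bytes, alignment 8
array of 22: 22 × 136 = 2992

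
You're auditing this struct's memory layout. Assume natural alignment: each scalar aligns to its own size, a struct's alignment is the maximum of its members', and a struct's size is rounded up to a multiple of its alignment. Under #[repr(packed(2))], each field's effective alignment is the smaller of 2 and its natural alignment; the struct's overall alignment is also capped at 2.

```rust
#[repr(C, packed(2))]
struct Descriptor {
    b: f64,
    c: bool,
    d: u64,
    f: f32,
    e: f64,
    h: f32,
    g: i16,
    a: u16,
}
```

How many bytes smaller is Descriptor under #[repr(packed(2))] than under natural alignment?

10

natural layout:
  b at 0 (size 8, align 8) → ends 8
  c at 8 (size 1, align 1) → ends 9
  pad 7 to align 8 for d
  d at 16 (size 8, align 8) → ends 24
  f at 24 (size 4, align 4) → ends 28
  pad 4 to align 8 for e
  e at 32 (size 8, align 8) → ends 40
  h at 40 (size 4, align 4) → ends 44
  g at 44 (size 2, align 2) → ends 46
  a at 46 (size 2, align 2) → ends 48
  total 48 bytes, alignment 8
packed(2) layout:
  b at 0 (size 8, align 2) → ends 8
  c at 8 (size 1, align 1) → ends 9
  pad 1 to align 2 for d
  d at 10 (size 8, align 2) → ends 18
  f at 18 (size 4, align 2) → ends 22
  e at 22 (size 8, align 2) → ends 30
  h at 30 (size 4, align 2) → ends 34
  g at 34 (size 2, align 2) → ends 36
  a at 36 (size 2, align 2) → ends 38
  total 38 bytes, alignment 2
48 − 38 = 10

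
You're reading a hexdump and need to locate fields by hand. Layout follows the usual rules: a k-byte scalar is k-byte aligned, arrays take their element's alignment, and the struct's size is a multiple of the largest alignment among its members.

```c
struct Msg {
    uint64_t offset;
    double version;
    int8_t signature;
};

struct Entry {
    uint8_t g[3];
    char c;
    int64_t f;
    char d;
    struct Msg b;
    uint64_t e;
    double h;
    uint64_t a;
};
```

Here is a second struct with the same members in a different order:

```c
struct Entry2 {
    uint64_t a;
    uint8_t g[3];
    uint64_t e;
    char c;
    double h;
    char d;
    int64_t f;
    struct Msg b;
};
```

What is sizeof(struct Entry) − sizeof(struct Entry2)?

Msg: offset at 0 (size 8, align 8) → ends 8; version at 8 (size 8, align 8) → ends 16; signature at 16 (size 1, align 1) → ends 17; tail pad 7 to reach multiple of 8; total 24 bytes, alignment 8
g at 0 (size 3, align 1) → ends 3
c at 3 (size 1, align 1) → ends 4
pad 4 to align 8 for f
f at 8 (size 8, align 8) → ends 16
d at 16 (size 1, align 1) → ends 17
pad 7 to align 8 for b
b at 24 (size 24, align 8) → ends 48
e at 48 (size 8, align 8) → ends 56
h at 56 (size 8, align 8) → ends 64
a at 64 (size 8, align 8) → ends 72
total 72 bytes, alignment 8
— Entry2 —
a at 0 (size 8, align 8) → ends 8
g at 8 (size 3, align 1) → ends 11
pad 5 to align 8 for e
e at 16 (size 8, align 8) → ends 24
c at 24 (size 1, align 1) → ends 25
pad 7 to align 8 for h
h at 32 (size 8, align 8) → ends 40
d at 40 (size 1, align 1) → ends 41
pad 7 to align 8 for f
f at 48 (size 8, align 8) → ends 56
b at 56 (size 24, align 8) → ends 80
total 80 bytes, alignment 8
72 − 80 = -8

-8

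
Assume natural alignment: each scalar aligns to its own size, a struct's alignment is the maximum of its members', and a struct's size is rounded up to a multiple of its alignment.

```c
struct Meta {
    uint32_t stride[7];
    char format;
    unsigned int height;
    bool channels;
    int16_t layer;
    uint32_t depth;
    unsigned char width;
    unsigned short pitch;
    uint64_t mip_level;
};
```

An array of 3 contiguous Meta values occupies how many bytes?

0..28  stride  (28B, 4-aligned)
28..29  format  (1B, 1-aligned)
29..32  -- padding (3B)
32..36  height  (4B, 4-aligned)
36..37  channels  (1B, 1-aligned)
37..38  -- padding (1B)
38..40  layer  (2B, 2-aligned)
40..44  depth  (4B, 4-aligned)
44..45  width  (1B, 1-aligned)
45..46  -- padding (1B)
46..48  pitch  (2B, 2-aligned)
48..56  mip_level  (8B, 8-aligned)
sizeof = 56, alignof = 8
array of 3: 3 × 56 = 168

168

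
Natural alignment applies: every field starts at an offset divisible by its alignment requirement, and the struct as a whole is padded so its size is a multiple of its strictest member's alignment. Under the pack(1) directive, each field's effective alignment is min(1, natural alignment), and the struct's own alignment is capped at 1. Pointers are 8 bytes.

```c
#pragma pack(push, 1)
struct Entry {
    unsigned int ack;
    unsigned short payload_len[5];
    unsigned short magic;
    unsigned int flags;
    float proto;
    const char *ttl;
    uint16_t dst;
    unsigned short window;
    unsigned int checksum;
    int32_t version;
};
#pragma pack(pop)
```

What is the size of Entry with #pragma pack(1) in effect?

44

ack at 0 (size 4, align 1) → ends 4
payload_len at 4 (size 10, align 1) → ends 14
magic at 14 (size 2, align 1) → ends 16
flags at 16 (size 4, align 1) → ends 20
proto at 20 (size 4, align 1) → ends 24
ttl at 24 (size 8, align 1) → ends 32
dst at 32 (size 2, align 1) → ends 34
window at 34 (size 2, align 1) → ends 36
checksum at 36 (size 4, align 1) → ends 40
version at 40 (size 4, align 1) → ends 44
total 44 bytes, alignment 1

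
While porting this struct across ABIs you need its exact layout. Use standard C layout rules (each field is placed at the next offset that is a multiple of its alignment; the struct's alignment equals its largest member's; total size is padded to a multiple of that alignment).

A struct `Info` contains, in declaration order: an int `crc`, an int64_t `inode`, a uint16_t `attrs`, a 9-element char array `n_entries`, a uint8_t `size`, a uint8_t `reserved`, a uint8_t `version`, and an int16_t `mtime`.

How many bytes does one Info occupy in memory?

@0: crc [4B, align 4] → 4
+4 pad (align 8)
@8: inode [8B, align 8] → 16
@16: attrs [2B, align 2] → 18
@18: n_entries [9B, align 1] → 27
@27: size [1B, align 1] → 28
@28: reserved [1B, align 1] → 29
@29: version [1B, align 1] → 30
@30: mtime [2B, align 2] → 32
size 32, align 8

32 bytes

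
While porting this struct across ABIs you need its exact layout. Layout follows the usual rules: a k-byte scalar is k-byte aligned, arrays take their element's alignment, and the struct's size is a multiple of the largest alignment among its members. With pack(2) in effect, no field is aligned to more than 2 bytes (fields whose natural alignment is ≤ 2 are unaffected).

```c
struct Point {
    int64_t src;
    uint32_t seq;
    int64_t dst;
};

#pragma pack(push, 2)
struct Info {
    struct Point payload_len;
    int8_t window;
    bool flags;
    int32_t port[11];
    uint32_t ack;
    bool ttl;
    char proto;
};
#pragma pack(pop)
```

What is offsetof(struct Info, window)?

24

Point: 0..8  src  (8B, 8-aligned); 8..12  seq  (4B, 4-aligned); 12..16  -- padding (4B); 16..24  dst  (8B, 8-aligned); sizeof = 24, alignof = 8
0..24  payload_len  (24B, 2-aligned)
24..25  window  (1B, 1-aligned)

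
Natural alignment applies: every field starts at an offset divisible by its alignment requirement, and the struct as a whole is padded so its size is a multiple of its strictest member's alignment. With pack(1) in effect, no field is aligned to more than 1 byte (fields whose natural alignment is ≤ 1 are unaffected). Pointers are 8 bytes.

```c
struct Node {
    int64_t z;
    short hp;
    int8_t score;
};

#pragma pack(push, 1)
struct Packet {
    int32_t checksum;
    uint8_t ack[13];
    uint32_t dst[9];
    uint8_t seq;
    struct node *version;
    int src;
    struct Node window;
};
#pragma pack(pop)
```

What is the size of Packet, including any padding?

82 bytes

Node: z at 0 (size 8, align 8) → ends 8; hp at 8 (size 2, align 2) → ends 10; score at 10 (size 1, align 1) → ends 11; tail pad 5 to reach multiple of 8; total 16 bytes, alignment 8
checksum at 0 (size 4, align 1) → ends 4
ack at 4 (size 13, align 1) → ends 17
dst at 17 (size 36, align 1) → ends 53
seq at 53 (size 1, align 1) → ends 54
version at 54 (size 8, align 1) → ends 62
src at 62 (size 4, align 1) → ends 66
window at 66 (size 16, align 1) → ends 82
total 82 bytes, alignment 1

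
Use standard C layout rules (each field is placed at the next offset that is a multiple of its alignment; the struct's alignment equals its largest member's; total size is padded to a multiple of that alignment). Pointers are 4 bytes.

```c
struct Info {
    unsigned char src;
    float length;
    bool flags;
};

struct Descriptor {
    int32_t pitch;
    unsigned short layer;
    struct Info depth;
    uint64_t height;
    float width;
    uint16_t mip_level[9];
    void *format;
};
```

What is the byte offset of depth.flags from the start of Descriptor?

16

Info: @0: src [1B, align 1] → 1; +3 pad (align 4); @4: length [4B, align 4] → 8; @8: flags [1B, align 1] → 9; +3 tail pad (align 4); size 12, align 4
@0: pitch [4B, align 4] → 4
@4: layer [2B, align 2] → 6
+2 pad (align 4)
@8: depth [12B, align 4] → 20
within Info: flags at 8
8 + 8 = 16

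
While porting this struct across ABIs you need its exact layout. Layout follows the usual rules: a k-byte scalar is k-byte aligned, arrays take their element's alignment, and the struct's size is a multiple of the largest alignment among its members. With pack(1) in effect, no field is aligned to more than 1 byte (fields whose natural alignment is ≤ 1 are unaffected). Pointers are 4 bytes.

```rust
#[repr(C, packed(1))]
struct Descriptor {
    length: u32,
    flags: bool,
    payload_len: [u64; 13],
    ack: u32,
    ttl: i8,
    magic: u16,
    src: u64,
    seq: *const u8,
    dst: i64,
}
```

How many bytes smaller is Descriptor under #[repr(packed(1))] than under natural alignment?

8

natural layout:
  @0: length [4B, align 4] → 4
  @4: flags [1B, align 1] → 5
  +3 pad (align 8)
  @8: payload_len [104B, align 8] → 112
  @112: ack [4B, align 4] → 116
  @116: ttl [1B, align 1] → 117
  +1 pad (align 2)
  @118: magic [2B, align 2] → 120
  @120: src [8B, align 8] → 128
  @128: seq [4B, align 4] → 132
  +4 pad (align 8)
  @136: dst [8B, align 8] → 144
  size 144, align 8
packed(1) layout:
  @0: length [4B, align 1] → 4
  @4: flags [1B, align 1] → 5
  @5: payload_len [104B, align 1] → 109
  @109: ack [4B, align 1] → 113
  @113: ttl [1B, align 1] → 114
  @114: magic [2B, align 1] → 116
  @116: src [8B, align 1] → 124
  @124: seq [4B, align 1] → 128
  @128: dst [8B, align 1] → 136
  size 136, align 1
144 − 136 = 8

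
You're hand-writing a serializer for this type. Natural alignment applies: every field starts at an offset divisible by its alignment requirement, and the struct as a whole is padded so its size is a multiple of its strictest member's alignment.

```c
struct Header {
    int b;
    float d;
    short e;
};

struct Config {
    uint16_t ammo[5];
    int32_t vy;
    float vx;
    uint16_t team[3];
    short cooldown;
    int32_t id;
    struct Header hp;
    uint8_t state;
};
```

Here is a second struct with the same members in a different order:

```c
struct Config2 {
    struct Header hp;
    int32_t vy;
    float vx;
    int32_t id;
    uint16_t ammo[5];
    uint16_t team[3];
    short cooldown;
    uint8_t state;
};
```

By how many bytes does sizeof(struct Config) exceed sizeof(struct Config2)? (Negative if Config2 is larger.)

4

Header: b at 0 (size 4, align 4) → ends 4; d at 4 (size 4, align 4) → ends 8; e at 8 (size 2, align 2) → ends 10; tail pad 2 to reach multiple of 4; total 12 bytes, alignment 4
ammo at 0 (size 10, align 2) → ends 10
pad 2 to align 4 for vy
vy at 12 (size 4, align 4) → ends 16
vx at 16 (size 4, align 4) → ends 20
team at 20 (size 6, align 2) → ends 26
cooldown at 26 (size 2, align 2) → ends 28
id at 28 (size 4, align 4) → ends 32
hp at 32 (size 12, align 4) → ends 44
state at 44 (size 1, align 1) → ends 45
tail pad 3 to reach multiple of 4
total 48 bytes, alignment 4
— Config2 —
hp at 0 (size 12, align 4) → ends 12
vy at 12 (size 4, align 4) → ends 16
vx at 16 (size 4, align 4) → ends 20
id at 20 (size 4, align 4) → ends 24
ammo at 24 (size 10, align 2) → ends 34
team at 34 (size 6, align 2) → ends 40
cooldown at 40 (size 2, align 2) → ends 42
state at 42 (size 1, align 1) → ends 43
tail pad 1 to reach multiple of 4
total 44 bytes, alignment 4
48 − 44 = 4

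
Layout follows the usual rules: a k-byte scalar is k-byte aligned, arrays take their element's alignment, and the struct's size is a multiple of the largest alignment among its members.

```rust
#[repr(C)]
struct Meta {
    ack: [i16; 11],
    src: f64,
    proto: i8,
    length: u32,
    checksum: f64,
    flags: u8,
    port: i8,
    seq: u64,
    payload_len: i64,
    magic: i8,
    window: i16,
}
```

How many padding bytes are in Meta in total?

ack at 0 (size 22, align 2) → ends 22
pad 2 to align 8 for src
src at 24 (size 8, align 8) → ends 32
proto at 32 (size 1, align 1) → ends 33
pad 3 to align 4 for length
length at 36 (size 4, align 4) → ends 40
checksum at 40 (size 8, align 8) → ends 48
flags at 48 (size 1, align 1) → ends 49
port at 49 (size 1, align 1) → ends 50
pad 6 to align 8 for seq
seq at 56 (size 8, align 8) → ends 64
payload_len at 64 (size 8, align 8) → ends 72
magic at 72 (size 1, align 1) → ends 73
pad 1 to align 2 for window
window at 74 (size 2, align 2) → ends 76
tail pad 4 to reach multiple of 8
total 80 bytes, alignment 8
data bytes 64, size 80 → padding 16

16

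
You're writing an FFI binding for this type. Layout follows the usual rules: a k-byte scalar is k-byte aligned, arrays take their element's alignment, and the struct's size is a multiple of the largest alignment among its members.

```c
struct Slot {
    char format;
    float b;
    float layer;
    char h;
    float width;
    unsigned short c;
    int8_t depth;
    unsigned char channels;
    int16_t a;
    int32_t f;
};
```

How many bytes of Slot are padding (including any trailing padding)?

8

@0: format [1B, align 1] → 1
+3 pad (align 4)
@4: b [4B, align 4] → 8
@8: layer [4B, align 4] → 12
@12: h [1B, align 1] → 13
+3 pad (align 4)
@16: width [4B, align 4] → 20
@20: c [2B, align 2] → 22
@22: depth [1B, align 1] → 23
@23: channels [1B, align 1] → 24
@24: a [2B, align 2] → 26
+2 pad (align 4)
@28: f [4B, align 4] → 32
size 32, align 4
data bytes 24, size 32 → padding 8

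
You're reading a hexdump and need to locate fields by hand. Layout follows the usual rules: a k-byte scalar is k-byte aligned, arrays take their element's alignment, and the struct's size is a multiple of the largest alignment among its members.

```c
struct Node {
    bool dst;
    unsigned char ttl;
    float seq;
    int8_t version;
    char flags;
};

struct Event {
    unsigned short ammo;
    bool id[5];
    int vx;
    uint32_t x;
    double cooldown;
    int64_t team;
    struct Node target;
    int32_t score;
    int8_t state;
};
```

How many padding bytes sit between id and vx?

1

Node: @0: dst [1B, align 1] → 1; @1: ttl [1B, align 1] → 2; +2 pad (align 4); @4: seq [4B, align 4] → 8; @8: version [1B, align 1] → 9; @9: flags [1B, align 1] → 10; +2 tail pad (align 4); size 12, align 4
@0: ammo [2B, align 2] → 2
@2: id [5B, align 1] → 7
+1 pad (align 4)
@8: vx [4B, align 4] → 12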